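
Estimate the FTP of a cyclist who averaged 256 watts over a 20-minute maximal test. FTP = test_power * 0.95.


FTP = 256 * 0.95 = 243.2 W

243.2 W


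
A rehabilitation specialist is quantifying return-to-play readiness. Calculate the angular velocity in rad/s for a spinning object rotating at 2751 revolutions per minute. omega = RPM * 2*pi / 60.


omega = RPM * 2*pi / 60
= 2751 * 6.28318531 / 60
= 288.084 rad/s

288.084 rad/s


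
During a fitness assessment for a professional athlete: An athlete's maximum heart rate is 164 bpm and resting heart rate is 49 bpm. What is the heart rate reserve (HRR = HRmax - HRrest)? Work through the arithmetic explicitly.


HRR = HRmax - HRrest
= 164 - 49
= 115 bpm

115 bpm


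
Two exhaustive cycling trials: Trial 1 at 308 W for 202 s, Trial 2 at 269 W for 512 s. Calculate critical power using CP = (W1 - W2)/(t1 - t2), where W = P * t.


W1 = 308 * 202 = 62216 J
W2 = 269 * 512 = 137728 J
CP = (62216 - 137728) / (202 - 512)
= -75512 / -310
= 243.59 W

243.59 W


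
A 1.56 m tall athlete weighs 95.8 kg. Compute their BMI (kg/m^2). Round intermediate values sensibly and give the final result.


height^2 = 2.4336 m^2
BMI = 95.8 / 2.4336 = 39.37 kg/m^2

39.37 kg/m^2


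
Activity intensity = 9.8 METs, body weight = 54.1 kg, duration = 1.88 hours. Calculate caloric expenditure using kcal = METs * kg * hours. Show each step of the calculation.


kcal = 9.8 * 54.1 * 1.88
= 530.18 * 1.88
= 996.74 kcal

996.74 kcal


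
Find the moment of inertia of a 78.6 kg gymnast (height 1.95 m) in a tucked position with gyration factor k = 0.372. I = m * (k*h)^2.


Radius of gyration = 0.372 * 1.95 = 0.7254 m
I = 78.6 * 0.7254^2
= 78.6 * 0.526205
= 41.36 kg*m^2

41.36 kg*m^2


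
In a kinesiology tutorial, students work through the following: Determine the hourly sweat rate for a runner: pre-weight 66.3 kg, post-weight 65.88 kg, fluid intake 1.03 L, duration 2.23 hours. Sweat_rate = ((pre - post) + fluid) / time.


Mass lost = 66.3 - 65.88 = 0.42 kg
Add fluid consumed: 0.42 + 1.03 = 1.45 L total sweat
Sweat rate = 1.45 / 2.23 = 0.65 L/h

0.65 L/h


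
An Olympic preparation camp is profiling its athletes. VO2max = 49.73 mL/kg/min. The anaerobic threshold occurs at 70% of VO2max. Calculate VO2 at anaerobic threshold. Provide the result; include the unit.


AT fraction = 70 / 100 = 0.7
AT VO2 = 49.73 * 0.7
= 34.81 mL/kg/min

34.81 mL/kg/min


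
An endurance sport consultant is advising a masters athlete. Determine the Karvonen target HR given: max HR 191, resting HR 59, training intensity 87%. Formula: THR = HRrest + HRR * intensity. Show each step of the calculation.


HRR = HRmax - HRrest = 191 - 59 = 132
THR = 59 + 132 * 0.87
= 173.84 bpm

173.84 bpm


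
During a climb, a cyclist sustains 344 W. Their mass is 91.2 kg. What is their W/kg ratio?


Power-to-weight = 344 W / 91.2 kg
= 3.772 W/kg

3.772 W/kg


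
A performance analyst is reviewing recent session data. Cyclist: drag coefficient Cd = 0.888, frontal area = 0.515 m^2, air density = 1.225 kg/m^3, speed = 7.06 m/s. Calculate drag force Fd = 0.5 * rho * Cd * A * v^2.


v^2 = 7.06^2 = 49.8436
Fd = 0.5 * 1.225 * 0.888 * 0.515 * 49.8436
= 13.962 N

13.962 N


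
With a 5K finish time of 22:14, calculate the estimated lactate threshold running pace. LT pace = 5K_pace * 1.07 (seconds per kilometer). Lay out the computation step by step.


Race duration = 1334 s for 5 km
Average pace = 1334 / 5 = 266.8 s/km
LT pace = 266.8 * 1.07
= 285.48 s/km

285.48 s/km


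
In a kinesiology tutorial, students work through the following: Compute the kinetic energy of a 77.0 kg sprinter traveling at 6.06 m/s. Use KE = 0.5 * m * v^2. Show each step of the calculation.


Velocity squared = 36.7236
KE = 0.5 * 77.0 * 36.7236 = 1413.86 J

1413.86 J


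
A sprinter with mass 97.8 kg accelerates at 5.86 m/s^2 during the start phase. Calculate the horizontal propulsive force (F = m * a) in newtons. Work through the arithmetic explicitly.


F = m * a
= 97.8 * 5.86
= 573.11 N

573.11 N


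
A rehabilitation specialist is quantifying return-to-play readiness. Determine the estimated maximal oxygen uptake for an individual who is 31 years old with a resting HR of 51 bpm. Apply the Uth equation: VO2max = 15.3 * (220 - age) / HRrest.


HRmax = 220 - 31 = 189
VO2max = 15.3 * (189 / 51)
= 15.3 * 3.7059
= 56.7 mL/kg/min

56.7 mL/kg/min


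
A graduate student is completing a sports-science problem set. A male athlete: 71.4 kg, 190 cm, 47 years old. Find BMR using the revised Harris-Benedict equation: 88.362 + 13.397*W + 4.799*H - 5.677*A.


Intercept = 88.362
Weight contribution = 13.397 * 71.4 = 956.5458
Height contribution = 4.799 * 190 = 911.81
Age contribution = 5.677 * 47 = 266.819
BMR = 88.362 + 956.5458 + 911.81 - 266.819
= 1689.9 kcal/day

1689.9 kcal/day


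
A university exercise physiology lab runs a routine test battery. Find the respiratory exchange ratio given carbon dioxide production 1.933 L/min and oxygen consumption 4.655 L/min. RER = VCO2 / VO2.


VCO2 = 1.933 L/min
VO2 = 4.655 L/min
RER = 1.933 / 4.655 = 0.4153

0.4153


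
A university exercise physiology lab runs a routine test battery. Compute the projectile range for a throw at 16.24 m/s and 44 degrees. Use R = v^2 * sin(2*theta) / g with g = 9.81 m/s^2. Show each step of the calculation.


Two times the angle = 88 degrees
sin(88) = 0.999391
R = 263.7376 * 0.999391 / 9.81 = 26.868 m

26.868 m


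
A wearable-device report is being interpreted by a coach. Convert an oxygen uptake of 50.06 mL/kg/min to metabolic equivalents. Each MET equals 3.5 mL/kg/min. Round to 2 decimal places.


One MET = 3.5 mL/kg/min
Number of METs = 50.06 / 3.5
= 14.3 METs

14.3 METs


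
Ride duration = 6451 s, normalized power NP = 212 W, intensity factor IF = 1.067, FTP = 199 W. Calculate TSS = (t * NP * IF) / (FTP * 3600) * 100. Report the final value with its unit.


Numerator = 6451 * 212 * 1.067 = 1459242.004
Denominator = 199 * 3600 = 716400
TSS = 1459242.004 / 716400 * 100
= 203.69

203.69 TSS


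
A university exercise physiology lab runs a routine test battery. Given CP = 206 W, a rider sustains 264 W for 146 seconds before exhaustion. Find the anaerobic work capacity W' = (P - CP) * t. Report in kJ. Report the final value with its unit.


Excess power = 264 - 206 = 58 W
Work above CP = 58 * 146 = 8468 J
W' = 8.468 kJ

8.468 kJ


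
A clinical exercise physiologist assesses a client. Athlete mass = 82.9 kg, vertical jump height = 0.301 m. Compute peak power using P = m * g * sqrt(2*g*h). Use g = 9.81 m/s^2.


sqrt(2 * 9.81 * 0.301) = sqrt(5.90562) = 2.430148 m/s
P = 82.9 * 9.81 * 2.430148
= 1976.32 W

1976.32 W


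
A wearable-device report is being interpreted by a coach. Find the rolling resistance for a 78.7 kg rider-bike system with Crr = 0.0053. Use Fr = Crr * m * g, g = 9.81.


m * g = 78.7 * 9.81 = 772.047 N
Fr = 0.0053 * 772.047 = 4.092 N

4.092 N


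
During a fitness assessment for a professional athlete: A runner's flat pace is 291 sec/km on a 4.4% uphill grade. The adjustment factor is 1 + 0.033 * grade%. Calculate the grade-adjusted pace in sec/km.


Factor = 1 + 0.033 * 4.4 = 1.1452
Adjusted pace = 291 * 1.1452
= 333.25 sec/km

333.25 s/km


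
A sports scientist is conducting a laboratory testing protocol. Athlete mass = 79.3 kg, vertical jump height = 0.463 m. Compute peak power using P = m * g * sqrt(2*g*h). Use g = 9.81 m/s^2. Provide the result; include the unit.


sqrt(2 * 9.81 * 0.463) = sqrt(9.08406) = 3.013977 m/s
P = 79.3 * 9.81 * 3.013977
= 2344.67 W

2344.67 W


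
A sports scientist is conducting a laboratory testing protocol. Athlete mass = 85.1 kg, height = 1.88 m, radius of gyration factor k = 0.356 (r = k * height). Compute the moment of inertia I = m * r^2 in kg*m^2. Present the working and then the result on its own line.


r = k * height = 0.356 * 1.88 = 0.66928 m
r^2 = 0.66928^2 = 0.447936
I = 85.1 * 0.447936 = 38.119 kg*m^2

38.119 kg*m^2


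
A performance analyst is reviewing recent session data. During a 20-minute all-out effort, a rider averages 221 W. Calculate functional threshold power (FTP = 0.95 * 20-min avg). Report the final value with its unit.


FTP = 0.95 * 221
= 209.95 W

209.95 W


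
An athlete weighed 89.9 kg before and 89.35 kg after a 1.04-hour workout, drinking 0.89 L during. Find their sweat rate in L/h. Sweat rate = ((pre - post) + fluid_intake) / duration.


Body mass change = 0.55 kg
Total sweat loss = 0.55 + 0.89 = 1.44 L
Rate = 1.44 / 1.04 = 1.385 L/h

1.385 L/h


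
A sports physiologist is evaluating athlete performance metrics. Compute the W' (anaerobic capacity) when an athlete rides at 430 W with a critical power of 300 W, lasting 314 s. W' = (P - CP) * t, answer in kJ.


Above-CP power = 130 W
Duration = 314 s
W' = 130 * 314 = 40820 J
Convert: 40820 / 1000 = 40.82 kJ

40.82 kJ


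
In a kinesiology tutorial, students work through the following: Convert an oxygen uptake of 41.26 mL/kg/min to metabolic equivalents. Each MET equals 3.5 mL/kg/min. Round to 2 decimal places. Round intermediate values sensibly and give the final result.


One MET = 3.5 mL/kg/min
Number of METs = 41.26 / 3.5
= 11.79 METs

11.79 METs


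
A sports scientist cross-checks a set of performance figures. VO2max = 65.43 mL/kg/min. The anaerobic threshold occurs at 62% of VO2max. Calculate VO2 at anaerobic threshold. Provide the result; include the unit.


AT fraction = 62 / 100 = 0.62
AT VO2 = 65.43 * 0.62
= 40.57 mL/kg/min

40.57 mL/kg/min


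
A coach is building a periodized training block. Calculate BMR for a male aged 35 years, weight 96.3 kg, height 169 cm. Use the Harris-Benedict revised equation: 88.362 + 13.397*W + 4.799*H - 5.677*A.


Substituting values:
W term = 13.397 * 96.3 = 1290.1311
H term = 4.799 * 169 = 811.031
A term = 5.677 * 35 = 198.695
BMR = 1990.83 kcal/day

1990.83 kcal/day


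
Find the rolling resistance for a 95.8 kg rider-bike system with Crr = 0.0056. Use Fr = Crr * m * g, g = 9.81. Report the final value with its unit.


m * g = 95.8 * 9.81 = 939.798 N
Fr = 0.0056 * 939.798 = 5.263 N

5.263 N


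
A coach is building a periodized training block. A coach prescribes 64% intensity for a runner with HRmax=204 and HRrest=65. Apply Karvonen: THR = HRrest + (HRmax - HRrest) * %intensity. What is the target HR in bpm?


Heart rate reserve = 204 - 65 = 139
Intensity fraction = 64 / 100 = 0.64
THR = 65 + 139 * 0.64 = 153.96 bpm

153.96 bpm


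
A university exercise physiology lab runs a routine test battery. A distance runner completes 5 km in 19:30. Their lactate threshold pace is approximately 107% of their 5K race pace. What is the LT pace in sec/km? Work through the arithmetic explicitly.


Convert to seconds: 19 min 30 s = 1170 s
Pace per km = 1170 / 5 = 234.0 s/km
LT pace = 234.0 * 1.07 = 250.38 s/km

250.38 s/km


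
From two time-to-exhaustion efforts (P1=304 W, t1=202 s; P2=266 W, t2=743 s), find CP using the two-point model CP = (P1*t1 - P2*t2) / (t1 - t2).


Work in trial 1 = 61408 J
Work in trial 2 = 197638 J
Delta work = -136230 J
Delta time = -541 s
CP = -136230 / -541 = 251.81 W

251.81 W


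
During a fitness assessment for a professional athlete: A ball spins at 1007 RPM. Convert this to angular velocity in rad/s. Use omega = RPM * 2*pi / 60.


omega = 1007 * 2 * pi / 60
= 1007 * 6.28318531 / 60
= 6327.168 / 60
= 105.453 rad/s

105.453 rad/s


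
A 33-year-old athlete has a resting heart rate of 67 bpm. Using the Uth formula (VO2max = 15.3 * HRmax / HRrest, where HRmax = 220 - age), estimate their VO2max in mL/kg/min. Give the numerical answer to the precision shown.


HRmax = 220 - 33 = 187 bpm
Ratio = HRmax / HRrest = 187 / 67 = 2.791
VO2max = 15.3 * 2.791 = 42.7 mL/kg/min

42.7 mL/kg/min


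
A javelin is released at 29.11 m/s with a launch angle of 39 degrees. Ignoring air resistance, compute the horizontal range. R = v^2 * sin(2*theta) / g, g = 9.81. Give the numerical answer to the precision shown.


Launch speed squared = 847.3921
sin(2 * 39 deg) = 0.978148
Range = 847.3921 * 0.978148 / 9.81
= 84.493 m

84.493 m


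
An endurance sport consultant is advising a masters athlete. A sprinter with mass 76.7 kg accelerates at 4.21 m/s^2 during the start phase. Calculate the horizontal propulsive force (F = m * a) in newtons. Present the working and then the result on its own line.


F = m * a
= 76.7 * 4.21
= 322.91 N

322.91 N


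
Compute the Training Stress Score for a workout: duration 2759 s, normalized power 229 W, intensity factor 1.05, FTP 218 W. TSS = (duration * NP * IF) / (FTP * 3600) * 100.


Product = 2759 * 229 * 1.05 = 663401.55
Base = 218 * 3600 = 784800
TSS = 663401.55 / 784800 * 100 = 84.53

84.53 TSS


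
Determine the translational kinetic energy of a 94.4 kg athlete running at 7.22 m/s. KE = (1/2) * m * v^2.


KE = 0.5 * m * v^2
= 0.5 * 94.4 * 7.22^2
= 0.5 * 94.4 * 52.1284
= 2460.46 J

2460.46 J


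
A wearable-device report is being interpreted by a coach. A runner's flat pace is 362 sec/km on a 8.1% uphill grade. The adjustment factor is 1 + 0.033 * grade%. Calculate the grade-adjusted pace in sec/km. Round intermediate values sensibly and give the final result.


Factor = 1 + 0.033 * 8.1 = 1.2673
Adjusted pace = 362 * 1.2673
= 458.76 sec/km

458.76 s/km


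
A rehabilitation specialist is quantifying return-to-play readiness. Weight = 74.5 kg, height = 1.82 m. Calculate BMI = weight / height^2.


height^2 = 1.82^2 = 3.3124
BMI = 74.5 / 3.3124 = 22.49 kg/m^2

22.49 kg/m^2


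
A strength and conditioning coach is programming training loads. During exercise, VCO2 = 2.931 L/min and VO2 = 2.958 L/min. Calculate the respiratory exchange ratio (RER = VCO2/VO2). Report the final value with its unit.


RER = VCO2 / VO2
= 2.931 / 2.958
= 0.9909

0.9909


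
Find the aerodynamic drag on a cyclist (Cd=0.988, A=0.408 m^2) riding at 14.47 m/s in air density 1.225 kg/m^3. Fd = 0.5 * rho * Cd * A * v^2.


Fd = 0.5 * 1.225 * 0.988 * 0.408 * 14.47^2
= 0.5 * 1.225 * 0.988 * 0.408 * 209.3809
= 51.696 N

51.696 N


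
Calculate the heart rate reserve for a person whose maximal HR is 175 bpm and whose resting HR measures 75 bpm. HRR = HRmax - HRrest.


HRmax = 175 bpm
HRrest = 75 bpm
HRR = 175 - 75 = 100 bpm

100 bpm


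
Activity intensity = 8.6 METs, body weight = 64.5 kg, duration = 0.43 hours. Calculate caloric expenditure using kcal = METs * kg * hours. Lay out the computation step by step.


kcal = 8.6 * 64.5 * 0.43
= 554.7 * 0.43
= 238.52 kcal

238.52 kcal


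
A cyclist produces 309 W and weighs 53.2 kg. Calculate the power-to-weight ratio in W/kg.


P/W = power / mass
= 309 / 53.2
= 5.808 W/kg

5.808 W/kg


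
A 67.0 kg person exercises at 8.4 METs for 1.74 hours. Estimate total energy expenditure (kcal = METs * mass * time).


Energy = METs * mass(kg) * time(h)
= 8.4 * 67.0 * 1.74
= 979.27 kcal

979.27 kcal


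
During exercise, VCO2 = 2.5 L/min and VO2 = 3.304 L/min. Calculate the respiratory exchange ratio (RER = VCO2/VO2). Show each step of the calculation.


RER = VCO2 / VO2
= 2.5 / 3.304
= 0.7567

0.7567


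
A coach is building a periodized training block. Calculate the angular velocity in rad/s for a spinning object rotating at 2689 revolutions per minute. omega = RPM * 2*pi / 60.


omega = RPM * 2*pi / 60
= 2689 * 6.28318531 / 60
= 281.591 rad/s

281.591 rad/s


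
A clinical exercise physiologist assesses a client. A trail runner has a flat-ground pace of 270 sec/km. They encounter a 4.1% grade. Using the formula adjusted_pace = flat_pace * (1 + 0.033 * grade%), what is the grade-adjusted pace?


Grade factor = 1 + 0.033 * 4.1 = 1.1353
Adjusted = 270 * 1.1353 = 306.53 sec/km

306.53 s/km


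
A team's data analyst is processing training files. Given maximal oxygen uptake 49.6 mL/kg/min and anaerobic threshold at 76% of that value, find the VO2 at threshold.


Percentage as decimal = 0.76
VO2 at AT = 49.6 * 0.76 = 37.7 mL/kg/min

37.7 mL/kg/min


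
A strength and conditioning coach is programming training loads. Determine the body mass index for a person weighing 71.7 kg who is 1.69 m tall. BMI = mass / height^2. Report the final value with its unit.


BMI = mass / height^2
= 71.7 / 1.69^2
= 71.7 / 2.8561
= 25.1 kg/m^2

25.1 kg/m^2


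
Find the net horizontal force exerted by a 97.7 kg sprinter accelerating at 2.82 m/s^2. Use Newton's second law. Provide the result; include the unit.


Newton's second law: F = m * a
F = 97.7 * 2.82 = 275.51 N

275.51 N


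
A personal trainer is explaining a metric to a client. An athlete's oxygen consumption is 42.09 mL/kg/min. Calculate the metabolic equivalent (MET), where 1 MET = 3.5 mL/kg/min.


MET = VO2 / 3.5
= 42.09 / 3.5
= 12.03 METs

12.03 METs


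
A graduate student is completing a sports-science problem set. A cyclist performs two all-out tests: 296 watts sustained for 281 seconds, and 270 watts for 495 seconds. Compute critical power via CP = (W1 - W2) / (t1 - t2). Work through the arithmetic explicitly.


W1 = P1 * t1 = 296 * 281 = 83176 J
W2 = P2 * t2 = 270 * 495 = 133650 J
CP = (83176 - 133650) / (281 - 495)
= 235.86 W

235.86 W


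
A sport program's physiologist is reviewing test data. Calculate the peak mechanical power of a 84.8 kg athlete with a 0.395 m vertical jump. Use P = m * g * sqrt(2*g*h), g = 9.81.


First, sqrt(2gh) = sqrt(2 * 9.81 * 0.395)
= sqrt(7.7499) = 2.783864 m/s
Power = 84.8 * 9.81 * 2.783864 = 2315.86 W

2315.86 W


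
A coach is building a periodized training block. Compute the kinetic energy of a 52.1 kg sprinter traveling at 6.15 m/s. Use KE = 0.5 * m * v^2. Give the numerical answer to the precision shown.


Velocity squared = 37.8225
KE = 0.5 * 52.1 * 37.8225 = 985.28 J

985.28 J


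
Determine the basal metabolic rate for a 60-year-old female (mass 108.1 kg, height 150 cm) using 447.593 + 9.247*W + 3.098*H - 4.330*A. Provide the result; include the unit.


BMR = 447.593 + 9.247*108.1 + 3.098*150 - 4.330*60
= 1652.09 kcal/day

1652.09 kcal/day


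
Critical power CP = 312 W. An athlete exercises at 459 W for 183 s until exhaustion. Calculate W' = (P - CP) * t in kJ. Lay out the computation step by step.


P - CP = 459 - 312 = 147 W
W' = 147 * 183 = 26901 J
= 26901 / 1000 = 26.901 kJ

26.901 kJ


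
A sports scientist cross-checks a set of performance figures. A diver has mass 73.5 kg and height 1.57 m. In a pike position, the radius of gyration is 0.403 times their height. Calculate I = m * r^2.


r = 0.403 * 1.57 = 0.63271 m
I = m * r^2 = 73.5 * 0.400322 = 29.424 kg*m^2

29.424 kg*m^2


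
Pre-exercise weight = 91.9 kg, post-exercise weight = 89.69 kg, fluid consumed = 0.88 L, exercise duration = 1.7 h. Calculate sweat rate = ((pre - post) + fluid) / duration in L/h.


Weight loss = 91.9 - 89.69 = 2.21 kg (approx L)
Total sweat = 2.21 + 0.88 = 3.09 L
Sweat rate = 3.09 / 1.7 = 1.818 L/h

1.818 L/h


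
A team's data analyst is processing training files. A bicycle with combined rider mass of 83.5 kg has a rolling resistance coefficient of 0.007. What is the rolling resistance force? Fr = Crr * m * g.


Fr = 0.007 * 83.5 * 9.81
= 0.5845 * 9.81
= 5.734 N

5.734 N


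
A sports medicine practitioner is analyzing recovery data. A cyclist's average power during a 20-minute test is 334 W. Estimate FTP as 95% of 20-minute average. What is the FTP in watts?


FTP = 20-min power * 0.95
= 334 * 0.95
= 317.3 W

317.3 W


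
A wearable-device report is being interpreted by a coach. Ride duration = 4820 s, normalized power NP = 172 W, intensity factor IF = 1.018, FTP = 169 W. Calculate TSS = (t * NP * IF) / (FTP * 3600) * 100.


Numerator = 4820 * 172 * 1.018 = 843962.72
Denominator = 169 * 3600 = 608400
TSS = 843962.72 / 608400 * 100
= 138.72

138.72 TSS


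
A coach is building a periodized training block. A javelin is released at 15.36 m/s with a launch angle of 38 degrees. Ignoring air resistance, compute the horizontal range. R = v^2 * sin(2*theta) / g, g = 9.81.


Launch speed squared = 235.9296
sin(2 * 38 deg) = 0.970296
Range = 235.9296 * 0.970296 / 9.81
= 23.336 m

23.336 m


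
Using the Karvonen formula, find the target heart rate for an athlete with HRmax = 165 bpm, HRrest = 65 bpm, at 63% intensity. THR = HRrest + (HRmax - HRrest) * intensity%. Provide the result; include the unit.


HRR = 165 - 65 = 100
THR = 65 + 100 * 0.63
= 65 + 63.0
= 128.0 bpm

128.0 bpm


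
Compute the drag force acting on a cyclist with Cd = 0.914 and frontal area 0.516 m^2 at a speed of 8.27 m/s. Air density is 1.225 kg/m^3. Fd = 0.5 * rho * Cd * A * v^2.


Step 1: v^2 = 68.3929
Step 2: Fd = 0.5 * 1.225 * 0.914 * 0.516 * 68.3929
= 19.757 N

19.757 N


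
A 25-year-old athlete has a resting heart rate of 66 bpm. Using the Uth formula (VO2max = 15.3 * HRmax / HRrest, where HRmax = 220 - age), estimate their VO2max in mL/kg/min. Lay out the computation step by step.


HRmax = 220 - 25 = 195 bpm
Ratio = HRmax / HRrest = 195 / 66 = 2.9545
VO2max = 15.3 * 2.9545 = 45.2 mL/kg/min

45.2 mL/kg/min


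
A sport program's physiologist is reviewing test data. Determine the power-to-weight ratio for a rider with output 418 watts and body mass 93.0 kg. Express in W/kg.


P/W = 418 / 93.0 = 4.495 W/kg

4.495 W/kg


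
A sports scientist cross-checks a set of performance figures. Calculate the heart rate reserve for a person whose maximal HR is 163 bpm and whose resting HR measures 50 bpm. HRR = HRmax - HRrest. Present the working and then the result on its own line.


HRmax = 163 bpm
HRrest = 50 bpm
HRR = 163 - 50 = 113 bpm

113 bpm


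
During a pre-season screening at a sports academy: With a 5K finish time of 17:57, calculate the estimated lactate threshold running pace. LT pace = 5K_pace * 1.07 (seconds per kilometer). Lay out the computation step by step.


Race duration = 1077 s for 5 km
Average pace = 1077 / 5 = 215.4 s/km
LT pace = 215.4 * 1.07
= 230.48 s/km

230.48 s/km


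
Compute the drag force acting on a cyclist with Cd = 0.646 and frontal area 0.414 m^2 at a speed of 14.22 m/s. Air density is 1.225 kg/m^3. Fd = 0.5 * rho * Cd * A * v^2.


Step 1: v^2 = 202.2084
Step 2: Fd = 0.5 * 1.225 * 0.646 * 0.414 * 202.2084
= 33.124 N

33.124 N


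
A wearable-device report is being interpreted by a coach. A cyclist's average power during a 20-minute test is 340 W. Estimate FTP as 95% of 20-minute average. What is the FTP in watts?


FTP = 20-min power * 0.95
= 340 * 0.95
= 323.0 W

323.0 W


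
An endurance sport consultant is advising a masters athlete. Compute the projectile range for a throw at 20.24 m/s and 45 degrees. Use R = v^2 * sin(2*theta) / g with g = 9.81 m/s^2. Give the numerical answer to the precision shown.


Two times the angle = 90 degrees
sin(90) = 1.0
R = 409.6576 * 1.0 / 9.81 = 41.759 m

41.759 m


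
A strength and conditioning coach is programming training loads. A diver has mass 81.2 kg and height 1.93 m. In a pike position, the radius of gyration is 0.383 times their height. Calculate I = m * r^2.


r = 0.383 * 1.93 = 0.73919 m
I = m * r^2 = 81.2 * 0.546402 = 44.368 kg*m^2

44.368 kg*m^2


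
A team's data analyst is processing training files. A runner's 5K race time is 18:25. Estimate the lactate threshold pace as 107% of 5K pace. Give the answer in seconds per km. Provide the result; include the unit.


Total race time = 18*60 + 25 = 1105 seconds
5K pace = 1105 / 5 = 221.0 sec/km
LT pace = 221.0 * 1.07 = 236.47 sec/km

236.47 s/km


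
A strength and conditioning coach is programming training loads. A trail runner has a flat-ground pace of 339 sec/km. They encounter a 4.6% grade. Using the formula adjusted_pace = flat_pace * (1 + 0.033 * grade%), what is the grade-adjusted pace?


Grade factor = 1 + 0.033 * 4.6 = 1.1518
Adjusted = 339 * 1.1518 = 390.46 sec/km

390.46 s/km


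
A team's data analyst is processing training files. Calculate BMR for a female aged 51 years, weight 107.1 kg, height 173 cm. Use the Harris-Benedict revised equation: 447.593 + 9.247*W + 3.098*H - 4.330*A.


Substituting values:
W term = 9.247 * 107.1 = 990.3537
H term = 3.098 * 173 = 535.954
A term = 4.330 * 51 = 220.83
BMR = 1753.07 kcal/day

1753.07 kcal/day


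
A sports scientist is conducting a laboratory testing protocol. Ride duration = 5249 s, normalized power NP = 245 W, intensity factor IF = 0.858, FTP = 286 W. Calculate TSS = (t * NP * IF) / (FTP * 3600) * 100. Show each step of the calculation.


Numerator = 5249 * 245 * 0.858 = 1103392.29
Denominator = 286 * 3600 = 1029600
TSS = 1103392.29 / 1029600 * 100
= 107.17

107.17 TSS


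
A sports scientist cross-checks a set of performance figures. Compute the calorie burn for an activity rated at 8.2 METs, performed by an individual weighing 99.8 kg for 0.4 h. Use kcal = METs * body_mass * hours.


Product of METs and mass = 8.2 * 99.8 = 818.36
Total kcal = 818.36 * 0.4 = 327.34 kcal

327.34 kcal


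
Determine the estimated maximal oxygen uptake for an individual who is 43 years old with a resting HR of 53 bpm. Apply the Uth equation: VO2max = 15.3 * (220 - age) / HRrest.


HRmax = 220 - 43 = 177
VO2max = 15.3 * (177 / 53)
= 15.3 * 3.3396
= 51.1 mL/kg/min

51.1 mL/kg/min


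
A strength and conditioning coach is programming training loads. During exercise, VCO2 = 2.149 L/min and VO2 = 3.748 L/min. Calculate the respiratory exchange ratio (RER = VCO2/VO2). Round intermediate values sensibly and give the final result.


RER = VCO2 / VO2
= 2.149 / 3.748
= 0.5734

0.5734


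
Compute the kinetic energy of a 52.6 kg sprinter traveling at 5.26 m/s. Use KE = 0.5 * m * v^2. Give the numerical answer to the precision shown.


Velocity squared = 27.6676
KE = 0.5 * 52.6 * 27.6676 = 727.66 J

727.66 J


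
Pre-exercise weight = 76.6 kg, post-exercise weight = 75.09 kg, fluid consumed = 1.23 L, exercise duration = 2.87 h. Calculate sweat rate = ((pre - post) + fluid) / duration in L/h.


Weight loss = 76.6 - 75.09 = 1.51 kg (approx L)
Total sweat = 1.51 + 1.23 = 2.74 L
Sweat rate = 2.74 / 2.87 = 0.955 L/h

0.955 L/h


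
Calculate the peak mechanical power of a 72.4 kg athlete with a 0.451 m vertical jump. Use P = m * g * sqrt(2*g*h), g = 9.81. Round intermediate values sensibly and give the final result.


First, sqrt(2gh) = sqrt(2 * 9.81 * 0.451)
= sqrt(8.84862) = 2.974663 m/s
Power = 72.4 * 9.81 * 2.974663 = 2112.74 W

2112.74 W


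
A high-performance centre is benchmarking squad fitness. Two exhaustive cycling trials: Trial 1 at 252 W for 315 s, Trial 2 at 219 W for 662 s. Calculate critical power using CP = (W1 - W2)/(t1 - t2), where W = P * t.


W1 = 252 * 315 = 79380 J
W2 = 219 * 662 = 144978 J
CP = (79380 - 144978) / (315 - 662)
= -65598 / -347
= 189.04 W

189.04 W


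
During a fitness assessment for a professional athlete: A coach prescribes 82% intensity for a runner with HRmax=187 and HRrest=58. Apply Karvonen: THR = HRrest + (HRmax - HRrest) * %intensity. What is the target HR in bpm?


Heart rate reserve = 187 - 58 = 129
Intensity fraction = 82 / 100 = 0.82
THR = 58 + 129 * 0.82 = 163.78 bpm

163.78 bpm


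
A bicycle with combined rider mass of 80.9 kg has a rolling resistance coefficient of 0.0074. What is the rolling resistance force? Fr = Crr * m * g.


Fr = 0.0074 * 80.9 * 9.81
= 0.59866 * 9.81
= 5.873 N

5.873 N


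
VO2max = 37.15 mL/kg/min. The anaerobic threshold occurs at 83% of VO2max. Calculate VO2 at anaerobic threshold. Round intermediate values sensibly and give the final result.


AT fraction = 83 / 100 = 0.83
AT VO2 = 37.15 * 0.83
= 30.83 mL/kg/min

30.83 mL/kg/min


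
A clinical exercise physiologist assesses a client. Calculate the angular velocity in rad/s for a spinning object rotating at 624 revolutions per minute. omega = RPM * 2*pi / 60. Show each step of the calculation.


omega = RPM * 2*pi / 60
= 624 * 6.28318531 / 60
= 65.345 rad/s

65.345 rad/s


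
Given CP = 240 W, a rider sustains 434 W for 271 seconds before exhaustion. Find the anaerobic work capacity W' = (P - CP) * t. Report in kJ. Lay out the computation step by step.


Excess power = 434 - 240 = 194 W
Work above CP = 194 * 271 = 52574 J
W' = 52.574 kJ

52.574 kJ


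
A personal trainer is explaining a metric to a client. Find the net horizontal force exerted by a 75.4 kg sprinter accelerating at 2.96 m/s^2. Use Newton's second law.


Newton's second law: F = m * a
F = 75.4 * 2.96 = 223.18 N

223.18 N


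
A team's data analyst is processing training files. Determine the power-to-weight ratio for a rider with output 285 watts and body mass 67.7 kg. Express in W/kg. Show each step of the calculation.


P/W = 285 / 67.7 = 4.21 W/kg

4.21 W/kg


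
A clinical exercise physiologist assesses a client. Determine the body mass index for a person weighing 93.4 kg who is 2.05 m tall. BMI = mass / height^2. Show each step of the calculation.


BMI = mass / height^2
= 93.4 / 2.05^2
= 93.4 / 4.2025
= 22.22 kg/m^2

22.22 kg/m^2


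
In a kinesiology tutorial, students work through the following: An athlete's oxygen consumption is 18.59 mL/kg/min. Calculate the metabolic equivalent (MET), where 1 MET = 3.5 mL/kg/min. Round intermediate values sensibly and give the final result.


MET = VO2 / 3.5
= 18.59 / 3.5
= 5.31 METs

5.31 METs


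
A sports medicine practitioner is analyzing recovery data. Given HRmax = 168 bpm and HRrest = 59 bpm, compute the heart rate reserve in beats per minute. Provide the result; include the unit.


Heart rate reserve = maximum HR minus resting HR
HRR = 168 - 59 = 109 bpm

109 bpm


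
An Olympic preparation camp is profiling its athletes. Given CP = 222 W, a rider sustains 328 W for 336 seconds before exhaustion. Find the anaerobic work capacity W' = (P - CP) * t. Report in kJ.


Excess power = 328 - 222 = 106 W
Work above CP = 106 * 336 = 35616 J
W' = 35.616 kJ

35.616 kJ


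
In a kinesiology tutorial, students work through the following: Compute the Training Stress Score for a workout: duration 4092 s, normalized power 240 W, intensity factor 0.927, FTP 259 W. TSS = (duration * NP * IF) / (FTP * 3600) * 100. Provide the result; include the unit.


Product = 4092 * 240 * 0.927 = 910388.16
Base = 259 * 3600 = 932400
TSS = 910388.16 / 932400 * 100 = 97.64

97.64 TSS


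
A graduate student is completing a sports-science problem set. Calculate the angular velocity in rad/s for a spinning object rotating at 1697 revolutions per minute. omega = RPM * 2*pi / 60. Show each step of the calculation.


omega = RPM * 2*pi / 60
= 1697 * 6.28318531 / 60
= 177.709 rad/s

177.709 rad/s


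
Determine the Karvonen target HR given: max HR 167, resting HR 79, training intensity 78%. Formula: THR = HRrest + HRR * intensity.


HRR = HRmax - HRrest = 167 - 79 = 88
THR = 79 + 88 * 0.78
= 147.64 bpm

147.64 bpm


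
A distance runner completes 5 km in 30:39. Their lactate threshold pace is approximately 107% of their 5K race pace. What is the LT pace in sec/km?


Convert to seconds: 30 min 39 s = 1839 s
Pace per km = 1839 / 5 = 367.8 s/km
LT pace = 367.8 * 1.07 = 393.55 s/km

393.55 s/km


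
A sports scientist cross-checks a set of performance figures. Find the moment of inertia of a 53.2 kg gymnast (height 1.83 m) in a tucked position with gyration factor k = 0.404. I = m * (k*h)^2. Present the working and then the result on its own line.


Radius of gyration = 0.404 * 1.83 = 0.73932 m
I = 53.2 * 0.73932^2
= 53.2 * 0.546594
= 29.079 kg*m^2

29.079 kg*m^2


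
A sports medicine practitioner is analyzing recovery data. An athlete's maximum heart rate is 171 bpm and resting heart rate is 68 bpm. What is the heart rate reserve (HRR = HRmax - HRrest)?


HRR = HRmax - HRrest
= 171 - 68
= 103 bpm

103 bpm


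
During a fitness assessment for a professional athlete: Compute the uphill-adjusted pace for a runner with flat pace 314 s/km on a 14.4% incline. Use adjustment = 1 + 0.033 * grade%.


Adjustment factor = 1 + 0.033 * 14.4 = 1.4752
Grade-adjusted pace = 314 * 1.4752 = 463.21 s/km

463.21 s/km


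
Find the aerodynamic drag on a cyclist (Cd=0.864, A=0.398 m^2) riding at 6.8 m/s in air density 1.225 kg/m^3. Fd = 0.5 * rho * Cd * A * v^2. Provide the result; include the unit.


Fd = 0.5 * 1.225 * 0.864 * 0.398 * 6.8^2
= 0.5 * 1.225 * 0.864 * 0.398 * 46.24
= 9.739 N

9.739 N


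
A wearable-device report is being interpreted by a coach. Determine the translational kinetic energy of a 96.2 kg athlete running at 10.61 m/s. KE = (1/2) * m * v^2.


KE = 0.5 * m * v^2
= 0.5 * 96.2 * 10.61^2
= 0.5 * 96.2 * 112.5721
= 5414.72 J

5414.72 J


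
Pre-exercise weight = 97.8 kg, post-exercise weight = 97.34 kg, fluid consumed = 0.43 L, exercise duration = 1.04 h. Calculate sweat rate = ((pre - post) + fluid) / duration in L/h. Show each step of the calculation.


Weight loss = 97.8 - 97.34 = 0.46 kg (approx L)
Total sweat = 0.46 + 0.43 = 0.89 L
Sweat rate = 0.89 / 1.04 = 0.856 L/h

0.856 L/h


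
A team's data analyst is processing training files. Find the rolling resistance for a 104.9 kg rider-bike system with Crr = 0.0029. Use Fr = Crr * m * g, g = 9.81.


m * g = 104.9 * 9.81 = 1029.069 N
Fr = 0.0029 * 1029.069 = 2.984 N

2.984 N


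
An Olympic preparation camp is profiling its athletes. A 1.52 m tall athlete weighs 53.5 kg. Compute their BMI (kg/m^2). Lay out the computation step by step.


height^2 = 2.3104 m^2
BMI = 53.5 / 2.3104 = 23.16 kg/m^2

23.16 kg/m^2


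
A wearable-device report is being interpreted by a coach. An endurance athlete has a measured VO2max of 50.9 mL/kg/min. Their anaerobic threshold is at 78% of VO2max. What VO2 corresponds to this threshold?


Anaerobic threshold VO2 = VO2max * 78%
= 50.9 * 0.78
= 39.7 mL/kg/min

39.7 mL/kg/min


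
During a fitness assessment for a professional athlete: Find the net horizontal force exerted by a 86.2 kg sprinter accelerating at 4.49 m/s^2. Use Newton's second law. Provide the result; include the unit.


Newton's second law: F = m * a
F = 86.2 * 4.49 = 387.04 N

387.04 N


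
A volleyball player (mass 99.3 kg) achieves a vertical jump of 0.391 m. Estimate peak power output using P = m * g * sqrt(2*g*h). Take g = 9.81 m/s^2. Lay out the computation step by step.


2 * g * h = 2 * 9.81 * 0.391 = 7.67142
sqrt(7.67142) = 2.769733 m/s
P = 99.3 * 9.81 * 2.769733 = 2698.09 W

2698.09 W


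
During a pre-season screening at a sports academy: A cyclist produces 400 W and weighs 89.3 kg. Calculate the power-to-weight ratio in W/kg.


P/W = power / mass
= 400 / 89.3
= 4.479 W/kg

4.479 W/kg


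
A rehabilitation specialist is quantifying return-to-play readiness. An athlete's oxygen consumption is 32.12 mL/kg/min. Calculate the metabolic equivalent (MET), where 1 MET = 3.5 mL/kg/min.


MET = VO2 / 3.5
= 32.12 / 3.5
= 9.18 METs

9.18 METs


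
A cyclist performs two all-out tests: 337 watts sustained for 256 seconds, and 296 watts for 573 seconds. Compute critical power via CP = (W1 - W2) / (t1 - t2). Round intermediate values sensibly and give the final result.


W1 = P1 * t1 = 337 * 256 = 86272 J
W2 = P2 * t2 = 296 * 573 = 169608 J
CP = (86272 - 169608) / (256 - 573)
= 262.89 W

262.89 W


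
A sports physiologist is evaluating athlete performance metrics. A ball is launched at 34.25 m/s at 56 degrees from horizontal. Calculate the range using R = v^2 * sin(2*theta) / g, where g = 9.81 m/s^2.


sin(2 * 56) = sin(112) = 0.927184
v^2 = 34.25^2 = 1173.0625
R = 1173.0625 * 0.927184 / 9.81
= 110.871 m

110.871 m


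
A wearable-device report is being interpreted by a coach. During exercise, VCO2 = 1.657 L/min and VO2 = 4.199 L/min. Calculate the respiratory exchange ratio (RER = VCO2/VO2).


RER = VCO2 / VO2
= 1.657 / 4.199
= 0.3946

0.3946


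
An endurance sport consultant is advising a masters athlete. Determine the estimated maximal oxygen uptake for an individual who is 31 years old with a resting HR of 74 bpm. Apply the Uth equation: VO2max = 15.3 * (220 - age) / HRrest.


HRmax = 220 - 31 = 189
VO2max = 15.3 * (189 / 74)
= 15.3 * 2.5541
= 39.08 mL/kg/min

39.08 mL/kg/min


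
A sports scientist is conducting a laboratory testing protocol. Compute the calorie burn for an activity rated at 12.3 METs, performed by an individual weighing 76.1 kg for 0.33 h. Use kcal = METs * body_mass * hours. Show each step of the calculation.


Product of METs and mass = 12.3 * 76.1 = 936.03
Total kcal = 936.03 * 0.33 = 308.89 kcal

308.89 kcal


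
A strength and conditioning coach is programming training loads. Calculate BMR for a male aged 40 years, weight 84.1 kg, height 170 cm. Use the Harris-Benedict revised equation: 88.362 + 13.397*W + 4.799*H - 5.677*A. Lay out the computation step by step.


Substituting values:
W term = 13.397 * 84.1 = 1126.6877
H term = 4.799 * 170 = 815.83
A term = 5.677 * 40 = 227.08
BMR = 1803.8 kcal/day

1803.8 kcal/day


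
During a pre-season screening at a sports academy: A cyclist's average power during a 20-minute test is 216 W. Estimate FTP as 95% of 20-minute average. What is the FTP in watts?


FTP = 20-min power * 0.95
= 216 * 0.95
= 205.2 W

205.2 W


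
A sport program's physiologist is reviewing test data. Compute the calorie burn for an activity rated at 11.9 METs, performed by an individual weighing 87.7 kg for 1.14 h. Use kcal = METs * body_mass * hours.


Product of METs and mass = 11.9 * 87.7 = 1043.63
Total kcal = 1043.63 * 1.14 = 1189.74 kcal

1189.74 kcal


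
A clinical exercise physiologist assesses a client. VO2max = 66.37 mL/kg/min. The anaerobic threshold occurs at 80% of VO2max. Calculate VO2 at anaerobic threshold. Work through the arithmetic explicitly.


AT fraction = 80 / 100 = 0.8
AT VO2 = 66.37 * 0.8
= 53.1 mL/kg/min

53.1 mL/kg/min


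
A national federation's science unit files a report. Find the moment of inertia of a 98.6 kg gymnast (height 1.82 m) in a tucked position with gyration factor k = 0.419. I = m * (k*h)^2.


Radius of gyration = 0.419 * 1.82 = 0.76258 m
I = 98.6 * 0.76258^2
= 98.6 * 0.581528
= 57.339 kg*m^2

57.339 kg*m^2


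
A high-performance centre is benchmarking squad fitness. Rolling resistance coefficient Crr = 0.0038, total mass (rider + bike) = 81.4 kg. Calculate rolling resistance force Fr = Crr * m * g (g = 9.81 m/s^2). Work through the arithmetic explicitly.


Fr = Crr * m * g
= 0.0038 * 81.4 * 9.81
= 3.034 N

3.034 N


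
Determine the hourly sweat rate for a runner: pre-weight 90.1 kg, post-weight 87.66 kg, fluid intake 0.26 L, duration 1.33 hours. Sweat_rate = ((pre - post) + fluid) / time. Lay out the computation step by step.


Mass lost = 90.1 - 87.66 = 2.44 kg
Add fluid consumed: 2.44 + 0.26 = 2.7 L total sweat
Sweat rate = 2.7 / 1.33 = 2.03 L/h

2.03 L/h


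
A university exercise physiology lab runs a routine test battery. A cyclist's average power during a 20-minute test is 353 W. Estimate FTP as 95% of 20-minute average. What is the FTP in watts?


FTP = 20-min power * 0.95
= 353 * 0.95
= 335.35 W

335.35 W


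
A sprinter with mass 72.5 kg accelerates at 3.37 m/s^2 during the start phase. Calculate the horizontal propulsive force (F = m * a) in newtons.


F = m * a
= 72.5 * 3.37
= 244.33 N

244.33 N


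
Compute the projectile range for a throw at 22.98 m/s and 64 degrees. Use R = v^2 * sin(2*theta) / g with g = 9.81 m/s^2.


Two times the angle = 128 degrees
sin(128) = 0.788011
R = 528.0804 * 0.788011 / 9.81 = 42.419 m

42.419 m


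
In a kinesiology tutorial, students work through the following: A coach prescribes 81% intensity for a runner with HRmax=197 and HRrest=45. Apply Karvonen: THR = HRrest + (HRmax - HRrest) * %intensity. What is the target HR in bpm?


Heart rate reserve = 197 - 45 = 152
Intensity fraction = 81 / 100 = 0.81
THR = 45 + 152 * 0.81 = 168.12 bpm

168.12 bpm
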